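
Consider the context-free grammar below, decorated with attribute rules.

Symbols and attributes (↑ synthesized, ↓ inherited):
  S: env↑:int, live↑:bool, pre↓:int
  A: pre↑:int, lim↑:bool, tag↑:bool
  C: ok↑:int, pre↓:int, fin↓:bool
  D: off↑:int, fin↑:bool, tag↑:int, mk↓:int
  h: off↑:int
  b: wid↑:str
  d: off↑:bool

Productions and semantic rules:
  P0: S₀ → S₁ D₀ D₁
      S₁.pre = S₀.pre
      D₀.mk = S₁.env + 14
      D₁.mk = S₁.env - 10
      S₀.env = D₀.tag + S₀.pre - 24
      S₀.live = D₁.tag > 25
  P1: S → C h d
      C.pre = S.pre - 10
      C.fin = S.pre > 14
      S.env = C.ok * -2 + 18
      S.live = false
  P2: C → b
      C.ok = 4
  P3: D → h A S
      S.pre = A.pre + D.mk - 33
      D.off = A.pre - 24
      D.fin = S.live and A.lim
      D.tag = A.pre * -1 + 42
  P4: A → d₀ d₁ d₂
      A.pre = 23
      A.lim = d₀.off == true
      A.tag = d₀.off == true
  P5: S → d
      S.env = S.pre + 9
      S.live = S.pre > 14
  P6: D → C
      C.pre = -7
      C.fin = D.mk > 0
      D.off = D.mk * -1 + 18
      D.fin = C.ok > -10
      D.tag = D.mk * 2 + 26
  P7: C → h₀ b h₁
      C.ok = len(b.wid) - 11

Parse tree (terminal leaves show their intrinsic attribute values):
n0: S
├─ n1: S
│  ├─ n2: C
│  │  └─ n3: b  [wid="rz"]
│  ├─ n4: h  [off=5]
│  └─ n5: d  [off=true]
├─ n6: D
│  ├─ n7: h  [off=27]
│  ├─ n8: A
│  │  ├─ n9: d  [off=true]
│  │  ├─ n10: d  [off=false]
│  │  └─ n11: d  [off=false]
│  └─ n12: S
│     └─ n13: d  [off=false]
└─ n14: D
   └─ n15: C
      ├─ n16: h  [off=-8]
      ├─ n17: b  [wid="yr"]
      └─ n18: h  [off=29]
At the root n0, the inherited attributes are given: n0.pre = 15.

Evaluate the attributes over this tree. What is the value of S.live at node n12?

1. n0.pre = 15  [given at root]
2. n1.pre = 15  [S₀.pre]
3. n2.pre = 5  [S.pre - 10]
4. n2.fin = true  [S.pre > 14]
5. n3.wid = "rz"  [terminal]
6. n2.ok = 4  [4]
7. n4.off = 5  [terminal]
8. n5.off = true  [terminal]
9. n1.env = 10  [C.ok * -2 + 18]
10. n1.live = false  [false]
11. n6.mk = 24  [S₁.env + 14]
12. n7.off = 27  [terminal]
13. n9.off = true  [terminal]
14. n10.off = false  [terminal]
15. n11.off = false  [terminal]
16. n8.pre = 23  [23]
17. n8.lim = true  [d₀.off == true]
18. n8.tag = true  [d₀.off == true]
19. n12.pre = 14  [A.pre + D.mk - 33]
20. n13.off = false  [terminal]
21. n12.env = 23  [S.pre + 9]
22. n12.live = false  [S.pre > 14]
23. n6.off = -1  [A.pre - 24]
24. n6.fin = false  [S.live and A.lim]
25. n6.tag = 19  [A.pre * -1 + 42]
26. n14.mk = 0  [S₁.env - 10]
27. n15.pre = -7  [-7]
28. n15.fin = false  [D.mk > 0]
29. n16.off = -8  [terminal]
30. n17.wid = "yr"  [terminal]
31. n18.off = 29  [terminal]
32. n15.ok = -9  [len(b.wid) - 11]
33. n14.off = 18  [D.mk * -1 + 18]
34. n14.fin = true  [C.ok > -10]
35. n14.tag = 26  [D.mk * 2 + 26]
36. n0.env = 10  [D₀.tag + S₀.pre - 24]
37. n0.live = true  [D₁.tag > 25]

false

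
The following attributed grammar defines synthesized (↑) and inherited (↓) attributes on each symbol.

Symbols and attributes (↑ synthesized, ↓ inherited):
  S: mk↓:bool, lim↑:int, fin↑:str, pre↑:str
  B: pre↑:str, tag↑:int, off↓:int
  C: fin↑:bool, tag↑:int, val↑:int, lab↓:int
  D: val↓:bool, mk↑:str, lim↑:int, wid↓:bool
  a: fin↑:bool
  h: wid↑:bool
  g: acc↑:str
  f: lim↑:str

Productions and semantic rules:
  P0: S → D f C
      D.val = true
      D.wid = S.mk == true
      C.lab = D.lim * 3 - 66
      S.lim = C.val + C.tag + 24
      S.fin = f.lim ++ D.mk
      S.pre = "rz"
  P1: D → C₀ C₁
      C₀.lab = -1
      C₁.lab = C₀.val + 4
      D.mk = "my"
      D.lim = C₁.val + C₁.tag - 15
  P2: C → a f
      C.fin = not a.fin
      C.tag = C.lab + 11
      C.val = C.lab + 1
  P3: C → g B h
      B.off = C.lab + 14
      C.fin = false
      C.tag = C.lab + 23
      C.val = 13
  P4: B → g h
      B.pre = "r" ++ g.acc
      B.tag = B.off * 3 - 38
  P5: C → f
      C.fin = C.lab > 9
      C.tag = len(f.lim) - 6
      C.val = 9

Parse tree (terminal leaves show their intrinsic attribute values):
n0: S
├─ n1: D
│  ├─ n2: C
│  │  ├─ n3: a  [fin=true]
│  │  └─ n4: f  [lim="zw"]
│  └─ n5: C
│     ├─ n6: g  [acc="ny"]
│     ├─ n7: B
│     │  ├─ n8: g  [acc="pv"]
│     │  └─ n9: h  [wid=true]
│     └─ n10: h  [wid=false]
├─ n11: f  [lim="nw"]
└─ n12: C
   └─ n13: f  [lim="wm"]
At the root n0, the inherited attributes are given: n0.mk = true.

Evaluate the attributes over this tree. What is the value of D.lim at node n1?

25

1. n0.mk = true  [given at root]
2. n1.val = true  [true]
3. n1.wid = true  [S.mk == true]
4. n2.lab = -1  [-1]
5. n3.fin = true  [terminal]
6. n4.lim = "zw"  [terminal]
7. n2.fin = false  [not a.fin]
8. n2.tag = 10  [C.lab + 11]
9. n2.val = 0  [C.lab + 1]
10. n5.lab = 4  [C₀.val + 4]
11. n6.acc = "ny"  [terminal]
12. n7.off = 18  [C.lab + 14]
13. n8.acc = "pv"  [terminal]
14. n9.wid = true  [terminal]
15. n7.pre = "rpv"  ["r" ++ g.acc]
16. n7.tag = 16  [B.off * 3 - 38]
17. n10.wid = false  [terminal]
18. n5.fin = false  [false]
19. n5.tag = 27  [C.lab + 23]
20. n5.val = 13  [13]
21. n1.mk = "my"  ["my"]
22. n1.lim = 25  [C₁.val + C₁.tag - 15]
23. n11.lim = "nw"  [terminal]
24. n12.lab = 9  [D.lim * 3 - 66]
25. n13.lim = "wm"  [terminal]
26. n12.fin = false  [C.lab > 9]
27. n12.tag = -4  [len(f.lim) - 6]
28. n12.val = 9  [9]
29. n0.lim = 29  [C.val + C.tag + 24]
30. n0.fin = "nwmy"  [f.lim ++ D.mk]
31. n0.pre = "rz"  ["rz"]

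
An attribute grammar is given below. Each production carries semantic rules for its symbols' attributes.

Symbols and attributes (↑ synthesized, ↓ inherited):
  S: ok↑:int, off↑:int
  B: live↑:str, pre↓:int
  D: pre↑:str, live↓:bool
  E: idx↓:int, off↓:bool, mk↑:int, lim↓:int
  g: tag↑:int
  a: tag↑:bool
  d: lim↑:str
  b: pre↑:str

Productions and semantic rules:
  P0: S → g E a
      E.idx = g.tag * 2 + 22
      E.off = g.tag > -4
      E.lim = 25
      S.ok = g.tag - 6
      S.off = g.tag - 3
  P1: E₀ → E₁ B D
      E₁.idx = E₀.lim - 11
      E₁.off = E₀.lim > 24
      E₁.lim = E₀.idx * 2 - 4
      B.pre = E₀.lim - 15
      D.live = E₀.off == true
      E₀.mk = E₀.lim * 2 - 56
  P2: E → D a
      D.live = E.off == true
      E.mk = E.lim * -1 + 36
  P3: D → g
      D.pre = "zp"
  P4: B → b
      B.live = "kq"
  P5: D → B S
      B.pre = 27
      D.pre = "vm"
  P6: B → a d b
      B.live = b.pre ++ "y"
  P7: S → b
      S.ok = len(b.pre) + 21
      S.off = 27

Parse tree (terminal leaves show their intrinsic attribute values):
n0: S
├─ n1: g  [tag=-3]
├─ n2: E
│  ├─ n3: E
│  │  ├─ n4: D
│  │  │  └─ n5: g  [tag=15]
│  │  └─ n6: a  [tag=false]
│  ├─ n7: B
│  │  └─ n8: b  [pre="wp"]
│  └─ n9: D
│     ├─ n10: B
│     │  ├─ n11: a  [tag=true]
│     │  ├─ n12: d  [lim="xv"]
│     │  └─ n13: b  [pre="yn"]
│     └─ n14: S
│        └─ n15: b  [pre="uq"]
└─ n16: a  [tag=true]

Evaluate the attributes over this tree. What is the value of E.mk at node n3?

1. n1.tag = -3  [terminal]
2. n2.idx = 16  [g.tag * 2 + 22]
3. n2.off = true  [g.tag > -4]
4. n2.lim = 25  [25]
5. n3.idx = 14  [E₀.lim - 11]
6. n3.off = true  [E₀.lim > 24]
7. n3.lim = 28  [E₀.idx * 2 - 4]
8. n4.live = true  [E.off == true]
9. n5.tag = 15  [terminal]
10. n4.pre = "zp"  ["zp"]
11. n6.tag = false  [terminal]
12. n3.mk = 8  [E.lim * -1 + 36]
13. n7.pre = 10  [E₀.lim - 15]
14. n8.pre = "wp"  [terminal]
15. n7.live = "kq"  ["kq"]
16. n9.live = true  [E₀.off == true]
17. n10.pre = 27  [27]
18. n11.tag = true  [terminal]
19. n12.lim = "xv"  [terminal]
20. n13.pre = "yn"  [terminal]
21. n10.live = "yny"  [b.pre ++ "y"]
22. n15.pre = "uq"  [terminal]
23. n14.ok = 23  [len(b.pre) + 21]
24. n14.off = 27  [27]
25. n9.pre = "vm"  ["vm"]
26. n2.mk = -6  [E₀.lim * 2 - 56]
27. n16.tag = true  [terminal]
28. n0.ok = -9  [g.tag - 6]
29. n0.off = -6  [g.tag - 3]

8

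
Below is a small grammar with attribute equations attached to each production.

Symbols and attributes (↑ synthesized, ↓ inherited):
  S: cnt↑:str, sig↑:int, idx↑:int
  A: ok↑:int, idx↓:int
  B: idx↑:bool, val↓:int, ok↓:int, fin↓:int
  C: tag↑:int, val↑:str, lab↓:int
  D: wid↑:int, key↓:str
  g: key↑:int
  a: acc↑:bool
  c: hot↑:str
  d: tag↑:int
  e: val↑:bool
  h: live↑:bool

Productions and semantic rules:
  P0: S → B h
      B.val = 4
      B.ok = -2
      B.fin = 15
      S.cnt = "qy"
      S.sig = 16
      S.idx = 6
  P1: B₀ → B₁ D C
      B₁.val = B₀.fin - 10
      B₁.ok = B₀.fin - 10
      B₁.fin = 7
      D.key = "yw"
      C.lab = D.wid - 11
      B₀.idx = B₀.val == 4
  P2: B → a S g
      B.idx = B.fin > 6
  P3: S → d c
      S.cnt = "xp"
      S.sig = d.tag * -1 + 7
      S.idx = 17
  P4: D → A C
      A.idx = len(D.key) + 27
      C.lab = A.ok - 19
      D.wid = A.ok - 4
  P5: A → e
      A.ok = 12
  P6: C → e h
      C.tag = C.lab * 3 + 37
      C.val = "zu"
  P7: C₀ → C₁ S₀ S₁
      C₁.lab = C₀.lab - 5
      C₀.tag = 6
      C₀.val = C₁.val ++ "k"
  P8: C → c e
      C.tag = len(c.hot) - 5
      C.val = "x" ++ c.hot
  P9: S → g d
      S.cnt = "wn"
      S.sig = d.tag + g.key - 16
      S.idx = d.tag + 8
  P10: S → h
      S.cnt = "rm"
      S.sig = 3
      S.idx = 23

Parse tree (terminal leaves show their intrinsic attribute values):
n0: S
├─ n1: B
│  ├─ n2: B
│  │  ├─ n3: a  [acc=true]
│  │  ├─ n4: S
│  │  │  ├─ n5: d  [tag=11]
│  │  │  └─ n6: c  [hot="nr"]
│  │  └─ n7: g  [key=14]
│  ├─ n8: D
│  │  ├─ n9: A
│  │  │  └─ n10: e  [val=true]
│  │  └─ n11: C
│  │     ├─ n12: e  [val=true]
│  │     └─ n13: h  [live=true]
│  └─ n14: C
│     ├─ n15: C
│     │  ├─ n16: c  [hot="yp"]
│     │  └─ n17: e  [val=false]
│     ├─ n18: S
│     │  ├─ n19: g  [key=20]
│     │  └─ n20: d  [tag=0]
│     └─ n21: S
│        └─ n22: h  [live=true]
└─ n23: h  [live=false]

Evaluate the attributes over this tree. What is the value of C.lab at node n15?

-8

1. n1.val = 4  [4]
2. n1.ok = -2  [-2]
3. n1.fin = 15  [15]
4. n2.val = 5  [B₀.fin - 10]
5. n2.ok = 5  [B₀.fin - 10]
6. n2.fin = 7  [7]
7. n3.acc = true  [terminal]
8. n5.tag = 11  [terminal]
9. n6.hot = "nr"  [terminal]
10. n4.cnt = "xp"  ["xp"]
11. n4.sig = -4  [d.tag * -1 + 7]
12. n4.idx = 17  [17]
13. n7.key = 14  [terminal]
14. n2.idx = true  [B.fin > 6]
15. n8.key = "yw"  ["yw"]
16. n9.idx = 29  [len(D.key) + 27]
17. n10.val = true  [terminal]
18. n9.ok = 12  [12]
19. n11.lab = -7  [A.ok - 19]
20. n12.val = true  [terminal]
21. n13.live = true  [terminal]
22. n11.tag = 16  [C.lab * 3 + 37]
23. n11.val = "zu"  ["zu"]
24. n8.wid = 8  [A.ok - 4]
25. n14.lab = -3  [D.wid - 11]
26. n15.lab = -8  [C₀.lab - 5]
27. n16.hot = "yp"  [terminal]
28. n17.val = false  [terminal]
29. n15.tag = -3  [len(c.hot) - 5]
30. n15.val = "xyp"  ["x" ++ c.hot]
31. n19.key = 20  [terminal]
32. n20.tag = 0  [terminal]
33. n18.cnt = "wn"  ["wn"]
34. n18.sig = 4  [d.tag + g.key - 16]
35. n18.idx = 8  [d.tag + 8]
36. n22.live = true  [terminal]
37. n21.cnt = "rm"  ["rm"]
38. n21.sig = 3  [3]
39. n21.idx = 23  [23]
40. n14.tag = 6  [6]
41. n14.val = "xypk"  [C₁.val ++ "k"]
42. n1.idx = true  [B₀.val == 4]
43. n23.live = false  [terminal]
44. n0.cnt = "qy"  ["qy"]
45. n0.sig = 16  [16]
46. n0.idx = 6  [6]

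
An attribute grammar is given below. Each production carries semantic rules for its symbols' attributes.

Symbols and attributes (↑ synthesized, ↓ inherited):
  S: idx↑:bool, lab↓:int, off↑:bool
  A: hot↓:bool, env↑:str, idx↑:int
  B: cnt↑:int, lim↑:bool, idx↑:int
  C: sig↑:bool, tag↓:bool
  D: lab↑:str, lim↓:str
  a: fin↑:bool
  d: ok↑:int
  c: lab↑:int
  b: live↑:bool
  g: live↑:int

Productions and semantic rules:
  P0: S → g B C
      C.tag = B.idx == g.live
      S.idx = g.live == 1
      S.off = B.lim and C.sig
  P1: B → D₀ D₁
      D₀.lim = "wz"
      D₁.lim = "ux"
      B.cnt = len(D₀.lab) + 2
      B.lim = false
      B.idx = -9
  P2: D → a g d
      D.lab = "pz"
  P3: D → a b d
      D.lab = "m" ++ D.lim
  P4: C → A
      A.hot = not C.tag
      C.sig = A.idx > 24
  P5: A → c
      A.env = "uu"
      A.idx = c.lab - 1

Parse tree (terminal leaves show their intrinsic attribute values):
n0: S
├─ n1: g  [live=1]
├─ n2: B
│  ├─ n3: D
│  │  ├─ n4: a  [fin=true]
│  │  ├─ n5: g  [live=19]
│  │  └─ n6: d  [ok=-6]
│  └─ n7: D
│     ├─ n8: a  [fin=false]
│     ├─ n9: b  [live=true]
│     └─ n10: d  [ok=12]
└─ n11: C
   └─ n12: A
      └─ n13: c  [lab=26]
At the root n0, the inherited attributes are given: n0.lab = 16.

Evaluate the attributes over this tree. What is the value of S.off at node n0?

1. n0.lab = 16  [given at root]
2. n1.live = 1  [terminal]
3. n3.lim = "wz"  ["wz"]
4. n4.fin = true  [terminal]
5. n5.live = 19  [terminal]
6. n6.ok = -6  [terminal]
7. n3.lab = "pz"  ["pz"]
8. n7.lim = "ux"  ["ux"]
9. n8.fin = false  [terminal]
10. n9.live = true  [terminal]
11. n10.ok = 12  [terminal]
12. n7.lab = "mux"  ["m" ++ D.lim]
13. n2.cnt = 4  [len(D₀.lab) + 2]
14. n2.lim = false  [false]
15. n2.idx = -9  [-9]
16. n11.tag = false  [B.idx == g.live]
17. n12.hot = true  [not C.tag]
18. n13.lab = 26  [terminal]
19. n12.env = "uu"  ["uu"]
20. n12.idx = 25  [c.lab - 1]
21. n11.sig = true  [A.idx > 24]
22. n0.idx = true  [g.live == 1]
23. n0.off = false  [B.lim and C.sig]

false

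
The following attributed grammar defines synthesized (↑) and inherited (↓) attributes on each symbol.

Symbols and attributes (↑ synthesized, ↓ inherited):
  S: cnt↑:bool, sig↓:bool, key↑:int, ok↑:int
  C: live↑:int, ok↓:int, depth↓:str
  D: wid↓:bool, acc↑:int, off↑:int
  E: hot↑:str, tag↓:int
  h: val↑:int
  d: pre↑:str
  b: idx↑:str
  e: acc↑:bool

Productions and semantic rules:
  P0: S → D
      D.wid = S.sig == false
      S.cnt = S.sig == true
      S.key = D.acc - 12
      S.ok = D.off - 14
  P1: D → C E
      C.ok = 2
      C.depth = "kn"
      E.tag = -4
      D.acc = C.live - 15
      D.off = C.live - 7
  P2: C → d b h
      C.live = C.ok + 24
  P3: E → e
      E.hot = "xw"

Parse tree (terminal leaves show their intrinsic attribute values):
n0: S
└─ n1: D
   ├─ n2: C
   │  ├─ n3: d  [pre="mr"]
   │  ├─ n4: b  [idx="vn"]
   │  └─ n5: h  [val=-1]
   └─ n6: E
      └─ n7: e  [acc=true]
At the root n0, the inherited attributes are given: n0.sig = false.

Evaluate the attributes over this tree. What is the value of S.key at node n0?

1. n0.sig = false  [given at root]
2. n1.wid = true  [S.sig == false]
3. n2.ok = 2  [2]
4. n2.depth = "kn"  ["kn"]
5. n3.pre = "mr"  [terminal]
6. n4.idx = "vn"  [terminal]
7. n5.val = -1  [terminal]
8. n2.live = 26  [C.ok + 24]
9. n6.tag = -4  [-4]
10. n7.acc = true  [terminal]
11. n6.hot = "xw"  ["xw"]
12. n1.acc = 11  [C.live - 15]
13. n1.off = 19  [C.live - 7]
14. n0.cnt = false  [S.sig == true]
15. n0.key = -1  [D.acc - 12]
16. n0.ok = 5  [D.off - 14]

-1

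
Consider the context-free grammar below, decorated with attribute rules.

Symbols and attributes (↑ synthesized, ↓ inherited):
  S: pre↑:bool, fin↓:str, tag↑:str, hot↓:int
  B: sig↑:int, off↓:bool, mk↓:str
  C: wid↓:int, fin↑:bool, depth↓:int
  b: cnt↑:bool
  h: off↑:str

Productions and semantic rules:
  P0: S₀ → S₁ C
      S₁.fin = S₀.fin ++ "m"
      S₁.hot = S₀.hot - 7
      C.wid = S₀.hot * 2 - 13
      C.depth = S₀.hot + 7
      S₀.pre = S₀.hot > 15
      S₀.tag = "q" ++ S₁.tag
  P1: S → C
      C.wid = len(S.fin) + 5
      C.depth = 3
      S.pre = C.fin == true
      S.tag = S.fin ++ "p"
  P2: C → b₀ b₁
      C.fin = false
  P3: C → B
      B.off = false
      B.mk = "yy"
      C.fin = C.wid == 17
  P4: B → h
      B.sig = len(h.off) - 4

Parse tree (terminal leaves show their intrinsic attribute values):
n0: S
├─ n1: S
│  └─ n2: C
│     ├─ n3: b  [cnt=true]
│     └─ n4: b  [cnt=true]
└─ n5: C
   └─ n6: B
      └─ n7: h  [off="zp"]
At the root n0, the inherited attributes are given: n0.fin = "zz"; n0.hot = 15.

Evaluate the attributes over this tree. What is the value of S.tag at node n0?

"qzzmp"

1. n0.fin = "zz"  [given at root]
2. n0.hot = 15  [given at root]
3. n1.fin = "zzm"  [S₀.fin ++ "m"]
4. n1.hot = 8  [S₀.hot - 7]
5. n2.wid = 8  [len(S.fin) + 5]
6. n2.depth = 3  [3]
7. n3.cnt = true  [terminal]
8. n4.cnt = true  [terminal]
9. n2.fin = false  [false]
10. n1.pre = false  [C.fin == true]
11. n1.tag = "zzmp"  [S.fin ++ "p"]
12. n5.wid = 17  [S₀.hot * 2 - 13]
13. n5.depth = 22  [S₀.hot + 7]
14. n6.off = false  [false]
15. n6.mk = "yy"  ["yy"]
16. n7.off = "zp"  [terminal]
17. n6.sig = -2  [len(h.off) - 4]
18. n5.fin = true  [C.wid == 17]
19. n0.pre = false  [S₀.hot > 15]
20. n0.tag = "qzzmp"  ["q" ++ S₁.tag]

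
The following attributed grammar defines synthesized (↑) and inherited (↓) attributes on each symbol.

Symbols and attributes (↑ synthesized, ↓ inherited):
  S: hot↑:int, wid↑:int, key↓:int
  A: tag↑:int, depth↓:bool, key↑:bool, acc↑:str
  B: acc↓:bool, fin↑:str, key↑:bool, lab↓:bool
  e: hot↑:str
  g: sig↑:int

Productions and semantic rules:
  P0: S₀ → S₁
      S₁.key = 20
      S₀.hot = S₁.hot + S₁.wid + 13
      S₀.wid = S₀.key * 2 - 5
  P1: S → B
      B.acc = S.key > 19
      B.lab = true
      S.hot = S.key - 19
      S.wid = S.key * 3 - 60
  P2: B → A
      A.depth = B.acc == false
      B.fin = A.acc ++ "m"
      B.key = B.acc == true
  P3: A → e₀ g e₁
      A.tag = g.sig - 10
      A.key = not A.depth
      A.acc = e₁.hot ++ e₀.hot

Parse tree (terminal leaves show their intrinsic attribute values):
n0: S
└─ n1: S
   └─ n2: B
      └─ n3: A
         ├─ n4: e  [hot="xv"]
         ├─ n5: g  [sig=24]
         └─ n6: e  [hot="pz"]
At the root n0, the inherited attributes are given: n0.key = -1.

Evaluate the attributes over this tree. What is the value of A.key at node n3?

1. n0.key = -1  [given at root]
2. n1.key = 20  [20]
3. n2.acc = true  [S.key > 19]
4. n2.lab = true  [true]
5. n3.depth = false  [B.acc == false]
6. n4.hot = "xv"  [terminal]
7. n5.sig = 24  [terminal]
8. n6.hot = "pz"  [terminal]
9. n3.tag = 14  [g.sig - 10]
10. n3.key = true  [not A.depth]
11. n3.acc = "pzxv"  [e₁.hot ++ e₀.hot]
12. n2.fin = "pzxvm"  [A.acc ++ "m"]
13. n2.key = true  [B.acc == true]
14. n1.hot = 1  [S.key - 19]
15. n1.wid = 0  [S.key * 3 - 60]
16. n0.hot = 14  [S₁.hot + S₁.wid + 13]
17. n0.wid = -7  [S₀.key * 2 - 5]

true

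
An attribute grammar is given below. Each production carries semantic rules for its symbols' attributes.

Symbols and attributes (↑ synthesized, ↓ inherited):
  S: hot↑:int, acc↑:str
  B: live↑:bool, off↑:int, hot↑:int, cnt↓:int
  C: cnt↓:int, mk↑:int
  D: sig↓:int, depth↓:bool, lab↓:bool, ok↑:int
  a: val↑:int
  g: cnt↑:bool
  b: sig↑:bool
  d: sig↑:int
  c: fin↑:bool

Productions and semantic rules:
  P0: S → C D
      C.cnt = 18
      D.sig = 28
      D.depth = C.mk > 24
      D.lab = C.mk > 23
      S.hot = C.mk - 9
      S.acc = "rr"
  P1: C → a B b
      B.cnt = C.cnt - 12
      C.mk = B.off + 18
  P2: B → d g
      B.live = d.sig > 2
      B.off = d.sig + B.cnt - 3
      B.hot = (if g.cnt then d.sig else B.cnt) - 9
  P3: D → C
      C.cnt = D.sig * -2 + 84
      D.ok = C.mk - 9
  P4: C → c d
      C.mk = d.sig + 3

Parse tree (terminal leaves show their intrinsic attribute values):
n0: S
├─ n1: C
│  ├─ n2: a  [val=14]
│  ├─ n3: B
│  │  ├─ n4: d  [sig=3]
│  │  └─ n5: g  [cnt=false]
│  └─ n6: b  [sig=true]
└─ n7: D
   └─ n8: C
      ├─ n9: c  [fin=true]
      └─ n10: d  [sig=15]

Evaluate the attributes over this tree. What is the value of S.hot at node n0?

1. n1.cnt = 18  [18]
2. n2.val = 14  [terminal]
3. n3.cnt = 6  [C.cnt - 12]
4. n4.sig = 3  [terminal]
5. n5.cnt = false  [terminal]
6. n3.live = true  [d.sig > 2]
7. n3.off = 6  [d.sig + B.cnt - 3]
8. n3.hot = -3  [(if g.cnt then d.sig else B.cnt) - 9]
9. n6.sig = true  [terminal]
10. n1.mk = 24  [B.off + 18]
11. n7.sig = 28  [28]
12. n7.depth = false  [C.mk > 24]
13. n7.lab = true  [C.mk > 23]
14. n8.cnt = 28  [D.sig * -2 + 84]
15. n9.fin = true  [terminal]
16. n10.sig = 15  [terminal]
17. n8.mk = 18  [d.sig + 3]
18. n7.ok = 9  [C.mk - 9]
19. n0.hot = 15  [C.mk - 9]
20. n0.acc = "rr"  ["rr"]

15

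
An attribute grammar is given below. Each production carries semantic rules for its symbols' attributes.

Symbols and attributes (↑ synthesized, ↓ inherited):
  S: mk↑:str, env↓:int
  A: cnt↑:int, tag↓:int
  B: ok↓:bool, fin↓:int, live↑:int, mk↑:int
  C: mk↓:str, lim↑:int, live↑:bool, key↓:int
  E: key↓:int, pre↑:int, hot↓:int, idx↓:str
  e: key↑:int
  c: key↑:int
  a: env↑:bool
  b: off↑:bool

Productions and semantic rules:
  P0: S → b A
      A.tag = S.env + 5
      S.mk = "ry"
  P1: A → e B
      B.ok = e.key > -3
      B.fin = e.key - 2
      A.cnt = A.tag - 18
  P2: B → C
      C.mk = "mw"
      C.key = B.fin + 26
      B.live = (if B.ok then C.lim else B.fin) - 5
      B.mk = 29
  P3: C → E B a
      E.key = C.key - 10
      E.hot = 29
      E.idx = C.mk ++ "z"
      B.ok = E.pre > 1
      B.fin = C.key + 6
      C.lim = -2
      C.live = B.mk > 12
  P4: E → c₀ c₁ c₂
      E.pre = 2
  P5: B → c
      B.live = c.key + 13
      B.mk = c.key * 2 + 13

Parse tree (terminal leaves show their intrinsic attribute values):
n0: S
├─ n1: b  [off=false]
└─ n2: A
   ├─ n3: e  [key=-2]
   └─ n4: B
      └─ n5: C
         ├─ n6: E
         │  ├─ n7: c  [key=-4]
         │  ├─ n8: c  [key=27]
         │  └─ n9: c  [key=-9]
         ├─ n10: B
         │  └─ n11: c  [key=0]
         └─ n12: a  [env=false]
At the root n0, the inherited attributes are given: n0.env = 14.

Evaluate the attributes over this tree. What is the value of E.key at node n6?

1. n0.env = 14  [given at root]
2. n1.off = false  [terminal]
3. n2.tag = 19  [S.env + 5]
4. n3.key = -2  [terminal]
5. n4.ok = true  [e.key > -3]
6. n4.fin = -4  [e.key - 2]
7. n5.mk = "mw"  ["mw"]
8. n5.key = 22  [B.fin + 26]
9. n6.key = 12  [C.key - 10]
10. n6.hot = 29  [29]
11. n6.idx = "mwz"  [C.mk ++ "z"]
12. n7.key = -4  [terminal]
13. n8.key = 27  [terminal]
14. n9.key = -9  [terminal]
15. n6.pre = 2  [2]
16. n10.ok = true  [E.pre > 1]
17. n10.fin = 28  [C.key + 6]
18. n11.key = 0  [terminal]
19. n10.live = 13  [c.key + 13]
20. n10.mk = 13  [c.key * 2 + 13]
21. n12.env = false  [terminal]
22. n5.lim = -2  [-2]
23. n5.live = true  [B.mk > 12]
24. n4.live = -7  [(if B.ok then C.lim else B.fin) - 5]
25. n4.mk = 29  [29]
26. n2.cnt = 1  [A.tag - 18]
27. n0.mk = "ry"  ["ry"]

12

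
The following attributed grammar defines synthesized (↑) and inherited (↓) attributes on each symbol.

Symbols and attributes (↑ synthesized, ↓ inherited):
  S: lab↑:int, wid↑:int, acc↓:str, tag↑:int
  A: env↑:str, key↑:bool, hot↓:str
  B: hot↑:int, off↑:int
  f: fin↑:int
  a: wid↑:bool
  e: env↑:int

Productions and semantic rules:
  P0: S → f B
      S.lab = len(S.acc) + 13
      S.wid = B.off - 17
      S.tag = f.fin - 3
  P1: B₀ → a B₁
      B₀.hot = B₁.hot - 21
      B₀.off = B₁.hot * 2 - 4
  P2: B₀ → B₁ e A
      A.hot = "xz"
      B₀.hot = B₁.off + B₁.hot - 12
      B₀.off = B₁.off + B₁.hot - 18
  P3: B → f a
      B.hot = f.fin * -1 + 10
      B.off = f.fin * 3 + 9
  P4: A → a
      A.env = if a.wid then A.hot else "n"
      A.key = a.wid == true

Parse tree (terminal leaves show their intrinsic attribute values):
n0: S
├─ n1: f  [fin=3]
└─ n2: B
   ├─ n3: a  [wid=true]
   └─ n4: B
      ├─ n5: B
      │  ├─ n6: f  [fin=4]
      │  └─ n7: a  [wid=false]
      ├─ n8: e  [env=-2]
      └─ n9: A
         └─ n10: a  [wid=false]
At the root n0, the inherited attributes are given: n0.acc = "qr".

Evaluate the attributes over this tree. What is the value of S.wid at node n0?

1. n0.acc = "qr"  [given at root]
2. n1.fin = 3  [terminal]
3. n3.wid = true  [terminal]
4. n6.fin = 4  [terminal]
5. n7.wid = false  [terminal]
6. n5.hot = 6  [f.fin * -1 + 10]
7. n5.off = 21  [f.fin * 3 + 9]
8. n8.env = -2  [terminal]
9. n9.hot = "xz"  ["xz"]
10. n10.wid = false  [terminal]
11. n9.env = "n"  [if a.wid then A.hot else "n"]
12. n9.key = false  [a.wid == true]
13. n4.hot = 15  [B₁.off + B₁.hot - 12]
14. n4.off = 9  [B₁.off + B₁.hot - 18]
15. n2.hot = -6  [B₁.hot - 21]
16. n2.off = 26  [B₁.hot * 2 - 4]
17. n0.lab = 15  [len(S.acc) + 13]
18. n0.wid = 9  [B.off - 17]
19. n0.tag = 0  [f.fin - 3]

9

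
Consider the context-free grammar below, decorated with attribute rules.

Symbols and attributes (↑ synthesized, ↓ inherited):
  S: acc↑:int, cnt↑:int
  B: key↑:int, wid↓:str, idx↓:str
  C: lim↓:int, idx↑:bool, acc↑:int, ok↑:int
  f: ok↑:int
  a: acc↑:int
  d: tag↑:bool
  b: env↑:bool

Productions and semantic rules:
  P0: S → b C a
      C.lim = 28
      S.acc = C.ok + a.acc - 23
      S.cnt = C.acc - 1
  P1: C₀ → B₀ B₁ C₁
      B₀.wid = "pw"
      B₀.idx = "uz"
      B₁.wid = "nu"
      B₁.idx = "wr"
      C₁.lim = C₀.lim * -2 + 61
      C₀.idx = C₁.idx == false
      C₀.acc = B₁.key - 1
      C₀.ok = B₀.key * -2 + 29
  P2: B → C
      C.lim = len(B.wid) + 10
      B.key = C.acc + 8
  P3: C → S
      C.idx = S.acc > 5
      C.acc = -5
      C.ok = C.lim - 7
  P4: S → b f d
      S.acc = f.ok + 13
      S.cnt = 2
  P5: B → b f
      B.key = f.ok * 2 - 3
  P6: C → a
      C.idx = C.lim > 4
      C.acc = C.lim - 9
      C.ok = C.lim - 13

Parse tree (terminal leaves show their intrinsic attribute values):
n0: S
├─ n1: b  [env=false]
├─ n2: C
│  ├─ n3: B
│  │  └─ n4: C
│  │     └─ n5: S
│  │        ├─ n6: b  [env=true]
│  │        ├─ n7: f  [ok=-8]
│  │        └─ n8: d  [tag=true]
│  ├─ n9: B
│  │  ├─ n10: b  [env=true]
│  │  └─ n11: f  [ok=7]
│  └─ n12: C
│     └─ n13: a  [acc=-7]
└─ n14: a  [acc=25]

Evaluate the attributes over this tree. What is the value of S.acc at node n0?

25

1. n1.env = false  [terminal]
2. n2.lim = 28  [28]
3. n3.wid = "pw"  ["pw"]
4. n3.idx = "uz"  ["uz"]
5. n4.lim = 12  [len(B.wid) + 10]
6. n6.env = true  [terminal]
7. n7.ok = -8  [terminal]
8. n8.tag = true  [terminal]
9. n5.acc = 5  [f.ok + 13]
10. n5.cnt = 2  [2]
11. n4.idx = false  [S.acc > 5]
12. n4.acc = -5  [-5]
13. n4.ok = 5  [C.lim - 7]
14. n3.key = 3  [C.acc + 8]
15. n9.wid = "nu"  ["nu"]
16. n9.idx = "wr"  ["wr"]
17. n10.env = true  [terminal]
18. n11.ok = 7  [terminal]
19. n9.key = 11  [f.ok * 2 - 3]
20. n12.lim = 5  [C₀.lim * -2 + 61]
21. n13.acc = -7  [terminal]
22. n12.idx = true  [C.lim > 4]
23. n12.acc = -4  [C.lim - 9]
24. n12.ok = -8  [C.lim - 13]
25. n2.idx = false  [C₁.idx == false]
26. n2.acc = 10  [B₁.key - 1]
27. n2.ok = 23  [B₀.key * -2 + 29]
28. n14.acc = 25  [terminal]
29. n0.acc = 25  [C.ok + a.acc - 23]
30. n0.cnt = 9  [C.acc - 1]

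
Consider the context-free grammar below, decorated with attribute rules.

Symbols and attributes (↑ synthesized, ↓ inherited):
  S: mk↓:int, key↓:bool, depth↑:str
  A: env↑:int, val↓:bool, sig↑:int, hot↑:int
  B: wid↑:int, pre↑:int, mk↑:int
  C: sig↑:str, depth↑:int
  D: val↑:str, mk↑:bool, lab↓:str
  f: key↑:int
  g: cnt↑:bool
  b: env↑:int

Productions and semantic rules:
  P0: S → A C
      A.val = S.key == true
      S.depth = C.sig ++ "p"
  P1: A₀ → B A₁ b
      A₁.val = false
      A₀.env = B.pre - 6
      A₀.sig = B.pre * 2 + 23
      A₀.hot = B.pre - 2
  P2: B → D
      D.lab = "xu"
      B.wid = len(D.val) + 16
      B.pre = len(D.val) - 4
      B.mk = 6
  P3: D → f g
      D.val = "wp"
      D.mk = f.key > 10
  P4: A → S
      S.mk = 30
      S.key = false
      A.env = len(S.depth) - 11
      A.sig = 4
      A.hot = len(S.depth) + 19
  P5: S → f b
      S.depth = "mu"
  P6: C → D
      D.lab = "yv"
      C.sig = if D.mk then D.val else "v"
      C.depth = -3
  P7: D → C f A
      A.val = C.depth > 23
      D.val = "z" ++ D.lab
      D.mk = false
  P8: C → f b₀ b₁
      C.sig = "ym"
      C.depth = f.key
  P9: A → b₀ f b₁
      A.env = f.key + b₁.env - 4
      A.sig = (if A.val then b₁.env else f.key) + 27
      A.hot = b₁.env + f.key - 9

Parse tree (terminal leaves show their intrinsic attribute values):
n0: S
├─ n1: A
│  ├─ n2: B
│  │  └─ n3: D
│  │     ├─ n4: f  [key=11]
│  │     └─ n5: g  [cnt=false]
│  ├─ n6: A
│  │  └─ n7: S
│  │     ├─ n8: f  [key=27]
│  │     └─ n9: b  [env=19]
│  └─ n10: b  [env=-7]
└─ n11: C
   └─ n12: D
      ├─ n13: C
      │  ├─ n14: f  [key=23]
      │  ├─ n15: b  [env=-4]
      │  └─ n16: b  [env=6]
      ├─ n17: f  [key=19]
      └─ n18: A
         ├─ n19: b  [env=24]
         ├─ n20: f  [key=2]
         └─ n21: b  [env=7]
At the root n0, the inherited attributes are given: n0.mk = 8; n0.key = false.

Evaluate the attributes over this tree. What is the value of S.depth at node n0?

1. n0.mk = 8  [given at root]
2. n0.key = false  [given at root]
3. n1.val = false  [S.key == true]
4. n3.lab = "xu"  ["xu"]
5. n4.key = 11  [terminal]
6. n5.cnt = false  [terminal]
7. n3.val = "wp"  ["wp"]
8. n3.mk = true  [f.key > 10]
9. n2.wid = 18  [len(D.val) + 16]
10. n2.pre = -2  [len(D.val) - 4]
11. n2.mk = 6  [6]
12. n6.val = false  [false]
13. n7.mk = 30  [30]
14. n7.key = false  [false]
15. n8.key = 27  [terminal]
16. n9.env = 19  [terminal]
17. n7.depth = "mu"  ["mu"]
18. n6.env = -9  [len(S.depth) - 11]
19. n6.sig = 4  [4]
20. n6.hot = 21  [len(S.depth) + 19]
21. n10.env = -7  [terminal]
22. n1.env = -8  [B.pre - 6]
23. n1.sig = 19  [B.pre * 2 + 23]
24. n1.hot = -4  [B.pre - 2]
25. n12.lab = "yv"  ["yv"]
26. n14.key = 23  [terminal]
27. n15.env = -4  [terminal]
28. n16.env = 6  [terminal]
29. n13.sig = "ym"  ["ym"]
30. n13.depth = 23  [f.key]
31. n17.key = 19  [terminal]
32. n18.val = false  [C.depth > 23]
33. n19.env = 24  [terminal]
34. n20.key = 2  [terminal]
35. n21.env = 7  [terminal]
36. n18.env = 5  [f.key + b₁.env - 4]
37. n18.sig = 29  [(if A.val then b₁.env else f.key) + 27]
38. n18.hot = 0  [b₁.env + f.key - 9]
39. n12.val = "zyv"  ["z" ++ D.lab]
40. n12.mk = false  [false]
41. n11.sig = "v"  [if D.mk then D.val else "v"]
42. n11.depth = -3  [-3]
43. n0.depth = "vp"  [C.sig ++ "p"]

"vp"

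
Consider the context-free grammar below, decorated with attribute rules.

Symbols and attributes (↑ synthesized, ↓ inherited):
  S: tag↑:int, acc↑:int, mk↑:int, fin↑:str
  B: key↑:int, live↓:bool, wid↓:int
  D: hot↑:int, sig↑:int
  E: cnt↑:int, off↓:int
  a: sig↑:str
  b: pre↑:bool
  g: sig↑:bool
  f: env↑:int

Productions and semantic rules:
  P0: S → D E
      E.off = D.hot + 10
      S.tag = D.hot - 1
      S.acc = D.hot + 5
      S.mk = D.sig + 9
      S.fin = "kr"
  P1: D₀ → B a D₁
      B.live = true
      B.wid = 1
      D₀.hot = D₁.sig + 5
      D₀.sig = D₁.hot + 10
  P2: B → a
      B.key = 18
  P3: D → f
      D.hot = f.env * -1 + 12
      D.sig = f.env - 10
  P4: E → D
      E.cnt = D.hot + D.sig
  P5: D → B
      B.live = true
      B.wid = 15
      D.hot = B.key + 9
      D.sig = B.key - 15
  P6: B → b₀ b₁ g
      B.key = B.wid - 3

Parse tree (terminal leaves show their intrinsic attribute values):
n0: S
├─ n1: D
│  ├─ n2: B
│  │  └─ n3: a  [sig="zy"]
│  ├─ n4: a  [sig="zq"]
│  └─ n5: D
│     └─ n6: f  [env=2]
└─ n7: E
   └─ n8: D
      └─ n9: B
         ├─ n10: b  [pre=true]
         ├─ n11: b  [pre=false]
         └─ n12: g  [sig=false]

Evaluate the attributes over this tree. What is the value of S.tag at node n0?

1. n2.live = true  [true]
2. n2.wid = 1  [1]
3. n3.sig = "zy"  [terminal]
4. n2.key = 18  [18]
5. n4.sig = "zq"  [terminal]
6. n6.env = 2  [terminal]
7. n5.hot = 10  [f.env * -1 + 12]
8. n5.sig = -8  [f.env - 10]
9. n1.hot = -3  [D₁.sig + 5]
10. n1.sig = 20  [D₁.hot + 10]
11. n7.off = 7  [D.hot + 10]
12. n9.live = true  [true]
13. n9.wid = 15  [15]
14. n10.pre = true  [terminal]
15. n11.pre = false  [terminal]
16. n12.sig = false  [terminal]
17. n9.key = 12  [B.wid - 3]
18. n8.hot = 21  [B.key + 9]
19. n8.sig = -3  [B.key - 15]
20. n7.cnt = 18  [D.hot + D.sig]
21. n0.tag = -4  [D.hot - 1]
22. n0.acc = 2  [D.hot + 5]
23. n0.mk = 29  [D.sig + 9]
24. n0.fin = "kr"  ["kr"]

-4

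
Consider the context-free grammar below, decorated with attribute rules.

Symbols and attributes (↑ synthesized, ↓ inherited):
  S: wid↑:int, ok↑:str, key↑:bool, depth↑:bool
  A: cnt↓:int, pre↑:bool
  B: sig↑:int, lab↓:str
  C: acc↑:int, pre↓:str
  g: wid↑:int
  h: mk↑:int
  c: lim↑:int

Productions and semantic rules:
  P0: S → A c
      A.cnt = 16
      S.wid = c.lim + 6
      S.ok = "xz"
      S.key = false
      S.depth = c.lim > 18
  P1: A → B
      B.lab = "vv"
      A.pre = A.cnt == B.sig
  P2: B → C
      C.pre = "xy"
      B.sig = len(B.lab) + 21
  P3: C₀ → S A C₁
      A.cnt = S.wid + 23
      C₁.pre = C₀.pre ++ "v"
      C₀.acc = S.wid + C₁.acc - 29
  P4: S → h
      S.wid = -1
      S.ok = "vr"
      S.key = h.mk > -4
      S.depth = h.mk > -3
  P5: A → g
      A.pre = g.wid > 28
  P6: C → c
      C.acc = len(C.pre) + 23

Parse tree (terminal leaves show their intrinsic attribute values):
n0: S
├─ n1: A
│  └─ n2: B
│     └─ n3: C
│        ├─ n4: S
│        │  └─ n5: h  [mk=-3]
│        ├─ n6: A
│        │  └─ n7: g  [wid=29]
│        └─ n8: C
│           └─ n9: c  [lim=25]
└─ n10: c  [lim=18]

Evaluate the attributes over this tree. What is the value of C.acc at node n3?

-4

1. n1.cnt = 16  [16]
2. n2.lab = "vv"  ["vv"]
3. n3.pre = "xy"  ["xy"]
4. n5.mk = -3  [terminal]
5. n4.wid = -1  [-1]
6. n4.ok = "vr"  ["vr"]
7. n4.key = true  [h.mk > -4]
8. n4.depth = false  [h.mk > -3]
9. n6.cnt = 22  [S.wid + 23]
10. n7.wid = 29  [terminal]
11. n6.pre = true  [g.wid > 28]
12. n8.pre = "xyv"  [C₀.pre ++ "v"]
13. n9.lim = 25  [terminal]
14. n8.acc = 26  [len(C.pre) + 23]
15. n3.acc = -4  [S.wid + C₁.acc - 29]
16. n2.sig = 23  [len(B.lab) + 21]
17. n1.pre = false  [A.cnt == B.sig]
18. n10.lim = 18  [terminal]
19. n0.wid = 24  [c.lim + 6]
20. n0.ok = "xz"  ["xz"]
21. n0.key = false  [false]
22. n0.depth = false  [c.lim > 18]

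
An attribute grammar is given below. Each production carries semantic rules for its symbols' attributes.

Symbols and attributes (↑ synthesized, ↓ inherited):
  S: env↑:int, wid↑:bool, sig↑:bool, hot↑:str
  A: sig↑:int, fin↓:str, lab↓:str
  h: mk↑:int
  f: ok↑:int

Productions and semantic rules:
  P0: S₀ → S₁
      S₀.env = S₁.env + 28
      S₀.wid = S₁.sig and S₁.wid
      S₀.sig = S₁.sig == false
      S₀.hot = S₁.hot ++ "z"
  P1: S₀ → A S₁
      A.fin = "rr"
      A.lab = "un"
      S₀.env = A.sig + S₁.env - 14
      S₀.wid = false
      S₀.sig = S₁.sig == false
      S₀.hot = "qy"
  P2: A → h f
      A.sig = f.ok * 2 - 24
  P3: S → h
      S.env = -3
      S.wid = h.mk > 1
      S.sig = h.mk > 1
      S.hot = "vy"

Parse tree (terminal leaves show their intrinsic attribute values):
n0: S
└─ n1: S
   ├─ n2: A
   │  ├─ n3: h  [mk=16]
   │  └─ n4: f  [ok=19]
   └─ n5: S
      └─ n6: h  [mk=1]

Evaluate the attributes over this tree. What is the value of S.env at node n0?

25

1. n2.fin = "rr"  ["rr"]
2. n2.lab = "un"  ["un"]
3. n3.mk = 16  [terminal]
4. n4.ok = 19  [terminal]
5. n2.sig = 14  [f.ok * 2 - 24]
6. n6.mk = 1  [terminal]
7. n5.env = -3  [-3]
8. n5.wid = false  [h.mk > 1]
9. n5.sig = false  [h.mk > 1]
10. n5.hot = "vy"  ["vy"]
11. n1.env = -3  [A.sig + S₁.env - 14]
12. n1.wid = false  [false]
13. n1.sig = true  [S₁.sig == false]
14. n1.hot = "qy"  ["qy"]
15. n0.env = 25  [S₁.env + 28]
16. n0.wid = false  [S₁.sig and S₁.wid]
17. n0.sig = false  [S₁.sig == false]
18. n0.hot = "qyz"  [S₁.hot ++ "z"]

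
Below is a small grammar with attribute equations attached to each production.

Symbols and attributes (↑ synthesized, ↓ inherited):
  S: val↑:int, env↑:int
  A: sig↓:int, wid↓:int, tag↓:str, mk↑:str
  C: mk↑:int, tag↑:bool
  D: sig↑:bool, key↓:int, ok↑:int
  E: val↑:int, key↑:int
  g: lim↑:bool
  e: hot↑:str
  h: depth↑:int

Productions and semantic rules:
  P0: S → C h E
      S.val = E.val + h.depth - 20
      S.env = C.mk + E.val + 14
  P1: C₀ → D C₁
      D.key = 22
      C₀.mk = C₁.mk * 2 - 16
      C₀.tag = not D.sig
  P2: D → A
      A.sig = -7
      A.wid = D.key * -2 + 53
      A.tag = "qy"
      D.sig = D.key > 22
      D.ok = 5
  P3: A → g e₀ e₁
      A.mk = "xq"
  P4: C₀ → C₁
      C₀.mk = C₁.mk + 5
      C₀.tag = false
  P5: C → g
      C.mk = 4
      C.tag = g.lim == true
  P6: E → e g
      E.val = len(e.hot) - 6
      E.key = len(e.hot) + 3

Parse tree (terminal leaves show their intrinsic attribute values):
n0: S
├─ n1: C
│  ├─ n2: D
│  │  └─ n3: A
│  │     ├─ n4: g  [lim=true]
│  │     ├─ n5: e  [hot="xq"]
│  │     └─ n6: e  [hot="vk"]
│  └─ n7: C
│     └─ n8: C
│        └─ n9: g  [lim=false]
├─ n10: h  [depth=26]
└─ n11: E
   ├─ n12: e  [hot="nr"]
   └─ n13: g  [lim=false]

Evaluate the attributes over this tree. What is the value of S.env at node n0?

12

1. n2.key = 22  [22]
2. n3.sig = -7  [-7]
3. n3.wid = 9  [D.key * -2 + 53]
4. n3.tag = "qy"  ["qy"]
5. n4.lim = true  [terminal]
6. n5.hot = "xq"  [terminal]
7. n6.hot = "vk"  [terminal]
8. n3.mk = "xq"  ["xq"]
9. n2.sig = false  [D.key > 22]
10. n2.ok = 5  [5]
11. n9.lim = false  [terminal]
12. n8.mk = 4  [4]
13. n8.tag = false  [g.lim == true]
14. n7.mk = 9  [C₁.mk + 5]
15. n7.tag = false  [false]
16. n1.mk = 2  [C₁.mk * 2 - 16]
17. n1.tag = true  [not D.sig]
18. n10.depth = 26  [terminal]
19. n12.hot = "nr"  [terminal]
20. n13.lim = false  [terminal]
21. n11.val = -4  [len(e.hot) - 6]
22. n11.key = 5  [len(e.hot) + 3]
23. n0.val = 2  [E.val + h.depth - 20]
24. n0.env = 12  [C.mk + E.val + 14]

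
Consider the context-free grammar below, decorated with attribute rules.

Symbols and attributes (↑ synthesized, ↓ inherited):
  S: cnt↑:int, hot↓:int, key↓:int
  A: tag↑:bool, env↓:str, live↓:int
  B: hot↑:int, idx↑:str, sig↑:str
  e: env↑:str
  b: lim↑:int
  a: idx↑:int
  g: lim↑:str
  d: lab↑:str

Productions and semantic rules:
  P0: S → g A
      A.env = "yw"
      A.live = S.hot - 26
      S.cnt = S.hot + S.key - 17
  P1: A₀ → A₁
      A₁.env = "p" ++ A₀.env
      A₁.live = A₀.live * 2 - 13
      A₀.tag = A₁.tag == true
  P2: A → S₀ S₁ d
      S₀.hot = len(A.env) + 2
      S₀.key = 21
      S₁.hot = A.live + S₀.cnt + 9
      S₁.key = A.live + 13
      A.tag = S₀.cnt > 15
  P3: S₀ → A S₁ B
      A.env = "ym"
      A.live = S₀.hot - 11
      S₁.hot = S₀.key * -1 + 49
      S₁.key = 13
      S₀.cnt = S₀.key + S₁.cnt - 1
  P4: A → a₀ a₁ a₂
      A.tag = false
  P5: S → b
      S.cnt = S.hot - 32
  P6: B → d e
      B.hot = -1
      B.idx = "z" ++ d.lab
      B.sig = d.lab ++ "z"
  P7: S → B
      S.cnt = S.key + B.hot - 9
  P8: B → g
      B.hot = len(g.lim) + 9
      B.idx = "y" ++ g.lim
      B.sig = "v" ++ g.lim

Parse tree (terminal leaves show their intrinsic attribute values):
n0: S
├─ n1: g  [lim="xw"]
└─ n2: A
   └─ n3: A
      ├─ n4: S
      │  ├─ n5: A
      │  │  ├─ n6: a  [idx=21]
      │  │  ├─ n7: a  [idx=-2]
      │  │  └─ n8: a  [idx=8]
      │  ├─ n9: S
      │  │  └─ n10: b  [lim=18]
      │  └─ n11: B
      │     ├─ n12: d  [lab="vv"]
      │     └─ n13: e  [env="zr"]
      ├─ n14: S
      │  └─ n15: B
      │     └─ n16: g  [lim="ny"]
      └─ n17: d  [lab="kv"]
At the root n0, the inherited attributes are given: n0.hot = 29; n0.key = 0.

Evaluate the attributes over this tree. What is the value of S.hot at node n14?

18

1. n0.hot = 29  [given at root]
2. n0.key = 0  [given at root]
3. n1.lim = "xw"  [terminal]
4. n2.env = "yw"  ["yw"]
5. n2.live = 3  [S.hot - 26]
6. n3.env = "pyw"  ["p" ++ A₀.env]
7. n3.live = -7  [A₀.live * 2 - 13]
8. n4.hot = 5  [len(A.env) + 2]
9. n4.key = 21  [21]
10. n5.env = "ym"  ["ym"]
11. n5.live = -6  [S₀.hot - 11]
12. n6.idx = 21  [terminal]
13. n7.idx = -2  [terminal]
14. n8.idx = 8  [terminal]
15. n5.tag = false  [false]
16. n9.hot = 28  [S₀.key * -1 + 49]
17. n9.key = 13  [13]
18. n10.lim = 18  [terminal]
19. n9.cnt = -4  [S.hot - 32]
20. n12.lab = "vv"  [terminal]
21. n13.env = "zr"  [terminal]
22. n11.hot = -1  [-1]
23. n11.idx = "zvv"  ["z" ++ d.lab]
24. n11.sig = "vvz"  [d.lab ++ "z"]
25. n4.cnt = 16  [S₀.key + S₁.cnt - 1]
26. n14.hot = 18  [A.live + S₀.cnt + 9]
27. n14.key = 6  [A.live + 13]
28. n16.lim = "ny"  [terminal]
29. n15.hot = 11  [len(g.lim) + 9]
30. n15.idx = "yny"  ["y" ++ g.lim]
31. n15.sig = "vny"  ["v" ++ g.lim]
32. n14.cnt = 8  [S.key + B.hot - 9]
33. n17.lab = "kv"  [terminal]
34. n3.tag = true  [S₀.cnt > 15]
35. n2.tag = true  [A₁.tag == true]
36. n0.cnt = 12  [S.hot + S.key - 17]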